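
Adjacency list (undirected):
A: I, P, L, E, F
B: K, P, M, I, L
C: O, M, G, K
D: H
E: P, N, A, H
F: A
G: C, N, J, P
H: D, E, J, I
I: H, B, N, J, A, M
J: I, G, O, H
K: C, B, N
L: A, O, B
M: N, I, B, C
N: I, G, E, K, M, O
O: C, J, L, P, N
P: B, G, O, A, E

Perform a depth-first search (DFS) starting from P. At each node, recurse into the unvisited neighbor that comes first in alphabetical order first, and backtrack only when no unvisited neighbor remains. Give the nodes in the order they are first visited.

Visit P
P → A
A → E
E → H
H → D
H → I
I → B
B → K
K → C
C → G
G → J
J → O
O → L
O → N
N → M
A → F

P -> A -> E -> H -> D -> I -> B -> K -> C -> G -> J -> O -> L -> N -> M -> F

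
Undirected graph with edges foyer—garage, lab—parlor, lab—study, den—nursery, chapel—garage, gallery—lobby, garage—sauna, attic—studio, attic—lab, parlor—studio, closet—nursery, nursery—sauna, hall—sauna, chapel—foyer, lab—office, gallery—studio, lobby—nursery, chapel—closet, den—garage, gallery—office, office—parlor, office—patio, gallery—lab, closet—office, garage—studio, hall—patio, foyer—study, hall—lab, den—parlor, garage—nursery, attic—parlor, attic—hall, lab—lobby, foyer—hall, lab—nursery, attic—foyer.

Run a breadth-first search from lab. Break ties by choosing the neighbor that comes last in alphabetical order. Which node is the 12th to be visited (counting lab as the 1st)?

Visit lab; enqueue study, parlor, office, nursery, lobby, hall, gallery, attic → queue [study, parlor, office, nursery, lobby, hall, gallery, attic]
Visit study; enqueue foyer → queue [parlor, office, nursery, lobby, hall, gallery, attic, foyer]
Visit parlor; enqueue studio, den → queue [office, nursery, lobby, hall, gallery, attic, foyer, studio, den]
Visit office; enqueue patio, closet → queue [nursery, lobby, hall, gallery, attic, foyer, studio, den, patio, closet]
Visit nursery; enqueue sauna, garage → queue [lobby, hall, gallery, attic, foyer, studio, den, patio, closet, sauna, garage]
Visit lobby → queue [hall, gallery, attic, foyer, studio, den, patio, closet, sauna, garage]
Visit hall → queue [gallery, attic, foyer, studio, den, patio, closet, sauna, garage]
Visit gallery → queue [attic, foyer, studio, den, patio, closet, sauna, garage]
Visit attic → queue [foyer, studio, den, patio, closet, sauna, garage]
Visit foyer; enqueue chapel → queue [studio, den, patio, closet, sauna, garage, chapel]
Visit studio → queue [den, patio, closet, sauna, garage, chapel]
Visit den → queue [patio, closet, sauna, garage, chapel]
Visit patio → queue [closet, sauna, garage, chapel]
Visit closet → queue [sauna, garage, chapel]
Visit sauna → queue [garage, chapel]
Visit garage → queue [chapel]
Visit chapel → queue []

Visit order: lab, study, parlor, office, nursery, lobby, hall, gallery, attic, foyer, studio, den, patio, closet, sauna, garage, chapel

den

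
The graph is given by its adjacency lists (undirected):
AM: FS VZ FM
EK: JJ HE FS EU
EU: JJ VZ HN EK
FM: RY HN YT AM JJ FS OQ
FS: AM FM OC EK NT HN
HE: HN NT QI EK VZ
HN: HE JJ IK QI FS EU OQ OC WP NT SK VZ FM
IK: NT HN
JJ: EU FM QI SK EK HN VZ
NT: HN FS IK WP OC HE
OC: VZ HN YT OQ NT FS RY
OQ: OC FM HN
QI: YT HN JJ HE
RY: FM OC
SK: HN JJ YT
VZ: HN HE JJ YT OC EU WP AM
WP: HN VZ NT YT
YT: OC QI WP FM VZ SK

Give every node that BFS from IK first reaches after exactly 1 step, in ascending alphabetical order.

HN, NT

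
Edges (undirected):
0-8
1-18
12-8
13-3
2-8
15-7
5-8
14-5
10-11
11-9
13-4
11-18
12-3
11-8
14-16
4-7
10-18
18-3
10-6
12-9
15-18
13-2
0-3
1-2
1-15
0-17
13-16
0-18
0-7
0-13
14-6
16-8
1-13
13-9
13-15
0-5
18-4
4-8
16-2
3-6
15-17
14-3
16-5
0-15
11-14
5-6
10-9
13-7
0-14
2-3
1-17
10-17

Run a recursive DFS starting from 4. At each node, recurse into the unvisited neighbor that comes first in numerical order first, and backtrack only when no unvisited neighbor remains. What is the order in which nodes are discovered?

Visit 4
4 → 7
7 → 0
0 → 3
3 → 2
2 → 1
1 → 13
13 → 9
9 → 10
10 → 6
6 → 5
5 → 8
8 → 11
11 → 14
14 → 16
11 → 18
18 → 15
15 → 17
8 → 12

4 7 0 3 2 1 13 9 10 6 5 8 11 14 16 18 15 17 12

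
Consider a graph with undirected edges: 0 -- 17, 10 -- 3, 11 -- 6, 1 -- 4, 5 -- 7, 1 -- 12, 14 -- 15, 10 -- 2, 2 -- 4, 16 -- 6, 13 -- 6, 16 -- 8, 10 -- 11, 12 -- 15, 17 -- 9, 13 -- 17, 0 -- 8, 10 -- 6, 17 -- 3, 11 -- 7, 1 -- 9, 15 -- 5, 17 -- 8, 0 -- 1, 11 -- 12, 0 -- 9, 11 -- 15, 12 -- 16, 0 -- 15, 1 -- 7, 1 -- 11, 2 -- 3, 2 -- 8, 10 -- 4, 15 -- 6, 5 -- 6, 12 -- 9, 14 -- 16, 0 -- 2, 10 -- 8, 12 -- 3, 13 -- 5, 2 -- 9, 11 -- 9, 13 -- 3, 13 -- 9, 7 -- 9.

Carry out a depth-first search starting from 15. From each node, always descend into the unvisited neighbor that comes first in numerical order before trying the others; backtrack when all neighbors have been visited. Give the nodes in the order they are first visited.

Visit 15
15 → 0
0 → 1
1 → 4
4 → 2
2 → 3
3 → 10
10 → 6
6 → 5
5 → 7
7 → 9
9 → 11
11 → 12
12 → 16
16 → 8
8 → 17
17 → 13
16 → 14

15 0 1 4 2 3 10 6 5 7 9 11 12 16 8 17 13 14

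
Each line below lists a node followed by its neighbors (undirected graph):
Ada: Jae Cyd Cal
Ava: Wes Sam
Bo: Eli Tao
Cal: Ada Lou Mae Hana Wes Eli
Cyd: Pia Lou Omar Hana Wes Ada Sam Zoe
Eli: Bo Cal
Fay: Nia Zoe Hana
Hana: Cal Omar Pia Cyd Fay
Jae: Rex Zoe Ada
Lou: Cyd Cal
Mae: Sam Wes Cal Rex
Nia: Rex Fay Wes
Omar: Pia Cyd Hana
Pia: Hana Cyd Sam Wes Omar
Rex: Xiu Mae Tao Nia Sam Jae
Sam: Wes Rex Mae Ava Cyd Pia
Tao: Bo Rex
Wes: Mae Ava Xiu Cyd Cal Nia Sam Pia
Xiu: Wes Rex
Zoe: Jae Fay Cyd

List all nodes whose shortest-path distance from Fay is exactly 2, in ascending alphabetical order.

Level 0: Fay
Level 1: Hana, Nia, Zoe
Level 2: Cal, Cyd, Jae, Omar, Pia, Rex, Wes
Level 3: Ada, Ava, Eli, Lou, Mae, Sam, Tao, Xiu
Level 4: Bo

Cal, Cyd, Jae, Omar, Pia, Rex, Wes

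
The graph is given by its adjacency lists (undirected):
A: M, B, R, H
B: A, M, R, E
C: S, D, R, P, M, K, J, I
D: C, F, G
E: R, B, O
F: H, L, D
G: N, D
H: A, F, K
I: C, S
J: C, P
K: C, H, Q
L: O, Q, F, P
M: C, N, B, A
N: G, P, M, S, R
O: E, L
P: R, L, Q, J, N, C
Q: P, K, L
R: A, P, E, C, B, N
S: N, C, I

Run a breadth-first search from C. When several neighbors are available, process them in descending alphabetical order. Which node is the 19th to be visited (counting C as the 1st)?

Visit C; enqueue S, R, P, M, K, J, I, D → queue [S, R, P, M, K, J, I, D]
Visit S; enqueue N → queue [R, P, M, K, J, I, D, N]
Visit R; enqueue E, B, A → queue [P, M, K, J, I, D, N, E, B, A]
Visit P; enqueue Q, L → queue [M, K, J, I, D, N, E, B, A, Q, L]
Visit M → queue [K, J, I, D, N, E, B, A, Q, L]
Visit K; enqueue H → queue [J, I, D, N, E, B, A, Q, L, H]
Visit J → queue [I, D, N, E, B, A, Q, L, H]
Visit I → queue [D, N, E, B, A, Q, L, H]
Visit D; enqueue G, F → queue [N, E, B, A, Q, L, H, G, F]
Visit N → queue [E, B, A, Q, L, H, G, F]
Visit E; enqueue O → queue [B, A, Q, L, H, G, F, O]
Visit B → queue [A, Q, L, H, G, F, O]
Visit A → queue [Q, L, H, G, F, O]
Visit Q → queue [L, H, G, F, O]
Visit L → queue [H, G, F, O]
Visit H → queue [G, F, O]
Visit G → queue [F, O]
Visit F → queue [O]
Visit O → queue []

Visit order: C, S, R, P, M, K, J, I, D, N, E, B, A, Q, L, H, G, F, O

O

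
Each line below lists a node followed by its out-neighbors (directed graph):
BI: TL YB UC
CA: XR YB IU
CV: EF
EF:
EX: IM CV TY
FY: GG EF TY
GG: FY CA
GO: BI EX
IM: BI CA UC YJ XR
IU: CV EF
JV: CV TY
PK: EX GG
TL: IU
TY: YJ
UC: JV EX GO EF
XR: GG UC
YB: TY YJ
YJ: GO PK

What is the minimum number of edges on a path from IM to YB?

Level 0: IM
Level 1: BI, CA, UC, XR, YJ
Level 2: EF, EX, GG, GO, IU, JV, PK, TL, YB
Level 3: CV, FY, TY
YB first appears at level 2.

2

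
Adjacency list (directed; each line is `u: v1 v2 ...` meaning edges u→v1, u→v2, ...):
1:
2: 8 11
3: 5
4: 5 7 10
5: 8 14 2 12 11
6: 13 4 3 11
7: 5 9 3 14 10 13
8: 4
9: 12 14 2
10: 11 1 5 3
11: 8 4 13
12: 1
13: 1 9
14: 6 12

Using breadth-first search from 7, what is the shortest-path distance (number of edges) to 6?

Level 0: 7
Level 1: 3, 5, 9, 10, 13, 14
Level 2: 1, 2, 6, 8, 11, 12
Level 3: 4
6 first appears at level 2.

2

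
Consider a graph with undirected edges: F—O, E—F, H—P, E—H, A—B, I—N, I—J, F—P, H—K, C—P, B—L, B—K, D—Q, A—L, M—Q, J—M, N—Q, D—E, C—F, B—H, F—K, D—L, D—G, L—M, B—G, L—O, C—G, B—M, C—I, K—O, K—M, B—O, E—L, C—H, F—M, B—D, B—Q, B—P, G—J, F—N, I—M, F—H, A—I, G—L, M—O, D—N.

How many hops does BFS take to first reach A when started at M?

Level 0: M
Level 1: B, F, I, J, K, L, O, Q
Level 2: A, C, D, E, G, H, N, P
A first appears at level 2.

2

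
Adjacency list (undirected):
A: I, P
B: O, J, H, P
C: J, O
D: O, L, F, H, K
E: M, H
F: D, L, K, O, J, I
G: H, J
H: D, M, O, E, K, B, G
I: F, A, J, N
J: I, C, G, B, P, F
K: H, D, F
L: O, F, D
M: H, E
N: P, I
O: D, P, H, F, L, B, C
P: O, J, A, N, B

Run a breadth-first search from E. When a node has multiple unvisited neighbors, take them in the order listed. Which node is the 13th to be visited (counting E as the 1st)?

J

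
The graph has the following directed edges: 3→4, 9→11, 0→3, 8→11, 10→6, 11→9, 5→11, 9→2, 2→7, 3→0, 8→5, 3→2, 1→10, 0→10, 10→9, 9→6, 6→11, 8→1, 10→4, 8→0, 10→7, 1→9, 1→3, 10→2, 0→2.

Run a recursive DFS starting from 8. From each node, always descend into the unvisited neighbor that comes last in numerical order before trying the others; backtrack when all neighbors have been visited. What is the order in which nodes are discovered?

8 → 11 → 9 → 6 → 2 → 7 → 5 → 1 → 10 → 4 → 3 → 0

Visit 8
8 → 11
11 → 9
9 → 6
9 → 2
2 → 7
8 → 5
8 → 1
1 → 10
10 → 4
1 → 3
3 → 0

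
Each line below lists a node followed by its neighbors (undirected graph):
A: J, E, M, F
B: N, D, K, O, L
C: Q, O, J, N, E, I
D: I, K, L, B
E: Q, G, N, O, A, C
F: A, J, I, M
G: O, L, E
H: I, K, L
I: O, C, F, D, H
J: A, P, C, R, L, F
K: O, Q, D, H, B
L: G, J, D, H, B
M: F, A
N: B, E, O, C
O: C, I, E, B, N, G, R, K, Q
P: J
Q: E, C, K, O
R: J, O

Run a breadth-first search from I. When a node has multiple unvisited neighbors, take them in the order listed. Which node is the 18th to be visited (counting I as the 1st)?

P

Visit I; enqueue O, C, F, D, H → queue [O, C, F, D, H]
Visit O; enqueue E, B, N, G, R, K, Q → queue [C, F, D, H, E, B, N, G, R, K, Q]
Visit C; enqueue J → queue [F, D, H, E, B, N, G, R, K, Q, J]
Visit F; enqueue A, M → queue [D, H, E, B, N, G, R, K, Q, J, A, M]
Visit D; enqueue L → queue [H, E, B, N, G, R, K, Q, J, A, M, L]
Visit H → queue [E, B, N, G, R, K, Q, J, A, M, L]
Visit E → queue [B, N, G, R, K, Q, J, A, M, L]
Visit B → queue [N, G, R, K, Q, J, A, M, L]
Visit N → queue [G, R, K, Q, J, A, M, L]
Visit G → queue [R, K, Q, J, A, M, L]
Visit R → queue [K, Q, J, A, M, L]
Visit K → queue [Q, J, A, M, L]
Visit Q → queue [J, A, M, L]
Visit J; enqueue P → queue [A, M, L, P]
Visit A → queue [M, L, P]
Visit M → queue [L, P]
Visit L → queue [P]
Visit P → queue []

Visit order: I, O, C, F, D, H, E, B, N, G, R, K, Q, J, A, M, L, P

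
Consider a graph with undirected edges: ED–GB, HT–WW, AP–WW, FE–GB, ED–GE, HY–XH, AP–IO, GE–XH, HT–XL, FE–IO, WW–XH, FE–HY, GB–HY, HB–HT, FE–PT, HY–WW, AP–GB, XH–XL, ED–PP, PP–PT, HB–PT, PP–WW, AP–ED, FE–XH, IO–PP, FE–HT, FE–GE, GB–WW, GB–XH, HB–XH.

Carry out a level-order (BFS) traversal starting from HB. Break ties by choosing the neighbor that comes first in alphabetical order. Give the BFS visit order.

HB HT PT XH FE WW XL PP GB GE HY IO AP ED

Visit HB; enqueue HT, PT, XH → queue [HT, PT, XH]
Visit HT; enqueue FE, WW, XL → queue [PT, XH, FE, WW, XL]
Visit PT; enqueue PP → queue [XH, FE, WW, XL, PP]
Visit XH; enqueue GB, GE, HY → queue [FE, WW, XL, PP, GB, GE, HY]
Visit FE; enqueue IO → queue [WW, XL, PP, GB, GE, HY, IO]
Visit WW; enqueue AP → queue [XL, PP, GB, GE, HY, IO, AP]
Visit XL → queue [PP, GB, GE, HY, IO, AP]
Visit PP; enqueue ED → queue [GB, GE, HY, IO, AP, ED]
Visit GB → queue [GE, HY, IO, AP, ED]
Visit GE → queue [HY, IO, AP, ED]
Visit HY → queue [IO, AP, ED]
Visit IO → queue [AP, ED]
Visit AP → queue [ED]
Visit ED → queue []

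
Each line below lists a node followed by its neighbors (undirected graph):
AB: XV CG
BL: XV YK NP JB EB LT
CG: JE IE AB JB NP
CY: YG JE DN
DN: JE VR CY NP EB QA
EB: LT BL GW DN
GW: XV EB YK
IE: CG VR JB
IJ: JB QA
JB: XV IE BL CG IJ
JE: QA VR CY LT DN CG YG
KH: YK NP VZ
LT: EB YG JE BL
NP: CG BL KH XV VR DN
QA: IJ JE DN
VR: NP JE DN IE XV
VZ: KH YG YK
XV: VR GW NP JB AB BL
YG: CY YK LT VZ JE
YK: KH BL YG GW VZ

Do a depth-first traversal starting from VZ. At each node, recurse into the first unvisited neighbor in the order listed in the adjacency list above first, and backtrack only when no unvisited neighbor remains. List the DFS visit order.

Visit VZ
VZ → KH
KH → YK
YK → BL
BL → XV
XV → VR
VR → NP
NP → CG
CG → JE
JE → QA
QA → IJ
IJ → JB
JB → IE
QA → DN
DN → CY
CY → YG
YG → LT
LT → EB
EB → GW
CG → AB

VZ, KH, YK, BL, XV, VR, NP, CG, JE, QA, IJ, JB, IE, DN, CY, YG, LT, EB, GW, AB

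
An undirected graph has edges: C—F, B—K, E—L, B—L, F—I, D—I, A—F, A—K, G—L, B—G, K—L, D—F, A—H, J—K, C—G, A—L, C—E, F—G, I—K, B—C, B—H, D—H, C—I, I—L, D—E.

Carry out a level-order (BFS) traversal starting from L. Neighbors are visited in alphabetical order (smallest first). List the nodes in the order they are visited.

L A B E G I K F H C D J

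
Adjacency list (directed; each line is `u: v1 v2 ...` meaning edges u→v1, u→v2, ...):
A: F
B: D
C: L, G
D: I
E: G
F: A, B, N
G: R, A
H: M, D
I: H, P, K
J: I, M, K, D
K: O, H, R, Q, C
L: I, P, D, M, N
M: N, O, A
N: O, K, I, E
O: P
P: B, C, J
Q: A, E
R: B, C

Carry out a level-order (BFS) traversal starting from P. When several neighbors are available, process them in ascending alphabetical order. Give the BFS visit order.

Visit P; enqueue B, C, J → queue [B, C, J]
Visit B; enqueue D → queue [C, J, D]
Visit C; enqueue G, L → queue [J, D, G, L]
Visit J; enqueue I, K, M → queue [D, G, L, I, K, M]
Visit D → queue [G, L, I, K, M]
Visit G; enqueue A, R → queue [L, I, K, M, A, R]
Visit L; enqueue N → queue [I, K, M, A, R, N]
Visit I; enqueue H → queue [K, M, A, R, N, H]
Visit K; enqueue O, Q → queue [M, A, R, N, H, O, Q]
Visit M → queue [A, R, N, H, O, Q]
Visit A; enqueue F → queue [R, N, H, O, Q, F]
Visit R → queue [N, H, O, Q, F]
Visit N; enqueue E → queue [H, O, Q, F, E]
Visit H → queue [O, Q, F, E]
Visit O → queue [Q, F, E]
Visit Q → queue [F, E]
Visit F → queue [E]
Visit E → queue []

P -> B -> C -> J -> D -> G -> L -> I -> K -> M -> A -> R -> N -> H -> O -> Q -> F -> E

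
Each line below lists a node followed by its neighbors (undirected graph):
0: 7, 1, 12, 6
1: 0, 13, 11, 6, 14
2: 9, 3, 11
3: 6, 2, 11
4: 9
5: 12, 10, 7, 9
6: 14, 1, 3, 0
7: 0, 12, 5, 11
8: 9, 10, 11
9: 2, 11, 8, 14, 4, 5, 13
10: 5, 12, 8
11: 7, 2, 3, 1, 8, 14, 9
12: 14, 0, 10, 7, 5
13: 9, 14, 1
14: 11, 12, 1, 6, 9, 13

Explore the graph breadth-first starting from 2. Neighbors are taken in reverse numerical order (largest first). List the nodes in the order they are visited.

Visit 2; enqueue 11, 9, 3 → queue [11, 9, 3]
Visit 11; enqueue 14, 8, 7, 1 → queue [9, 3, 14, 8, 7, 1]
Visit 9; enqueue 13, 5, 4 → queue [3, 14, 8, 7, 1, 13, 5, 4]
Visit 3; enqueue 6 → queue [14, 8, 7, 1, 13, 5, 4, 6]
Visit 14; enqueue 12 → queue [8, 7, 1, 13, 5, 4, 6, 12]
Visit 8; enqueue 10 → queue [7, 1, 13, 5, 4, 6, 12, 10]
Visit 7; enqueue 0 → queue [1, 13, 5, 4, 6, 12, 10, 0]
Visit 1 → queue [13, 5, 4, 6, 12, 10, 0]
Visit 13 → queue [5, 4, 6, 12, 10, 0]
Visit 5 → queue [4, 6, 12, 10, 0]
Visit 4 → queue [6, 12, 10, 0]
Visit 6 → queue [12, 10, 0]
Visit 12 → queue [10, 0]
Visit 10 → queue [0]
Visit 0 → queue []

2 → 11 → 9 → 3 → 14 → 8 → 7 → 1 → 13 → 5 → 4 → 6 → 12 → 10 → 0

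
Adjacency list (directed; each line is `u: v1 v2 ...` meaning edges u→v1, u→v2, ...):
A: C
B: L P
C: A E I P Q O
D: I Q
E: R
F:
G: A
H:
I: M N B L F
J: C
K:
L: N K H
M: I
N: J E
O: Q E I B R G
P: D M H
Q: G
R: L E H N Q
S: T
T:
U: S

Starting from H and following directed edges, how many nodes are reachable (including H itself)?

1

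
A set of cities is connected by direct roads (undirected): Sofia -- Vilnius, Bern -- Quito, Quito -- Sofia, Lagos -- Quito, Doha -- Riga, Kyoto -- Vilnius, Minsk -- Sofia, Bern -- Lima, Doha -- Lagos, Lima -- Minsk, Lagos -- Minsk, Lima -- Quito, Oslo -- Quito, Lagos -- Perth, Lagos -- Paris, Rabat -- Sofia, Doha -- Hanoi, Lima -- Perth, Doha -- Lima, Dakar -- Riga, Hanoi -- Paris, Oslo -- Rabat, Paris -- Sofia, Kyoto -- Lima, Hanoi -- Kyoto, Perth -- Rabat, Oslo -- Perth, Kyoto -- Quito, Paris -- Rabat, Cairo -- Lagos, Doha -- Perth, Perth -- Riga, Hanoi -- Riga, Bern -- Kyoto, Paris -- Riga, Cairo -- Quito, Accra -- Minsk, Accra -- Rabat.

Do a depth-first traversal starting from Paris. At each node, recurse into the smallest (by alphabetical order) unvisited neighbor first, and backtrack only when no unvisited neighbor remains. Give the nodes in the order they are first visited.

Visit Paris
Paris → Hanoi
Hanoi → Doha
Doha → Lagos
Lagos → Cairo
Cairo → Quito
Quito → Bern
Bern → Kyoto
Kyoto → Lima
Lima → Minsk
Minsk → Accra
Accra → Rabat
Rabat → Oslo
Oslo → Perth
Perth → Riga
Riga → Dakar
Rabat → Sofia
Sofia → Vilnius

Paris -> Hanoi -> Doha -> Lagos -> Cairo -> Quito -> Bern -> Kyoto -> Lima -> Minsk -> Accra -> Rabat -> Oslo -> Perth -> Riga -> Dakar -> Sofia -> Vilnius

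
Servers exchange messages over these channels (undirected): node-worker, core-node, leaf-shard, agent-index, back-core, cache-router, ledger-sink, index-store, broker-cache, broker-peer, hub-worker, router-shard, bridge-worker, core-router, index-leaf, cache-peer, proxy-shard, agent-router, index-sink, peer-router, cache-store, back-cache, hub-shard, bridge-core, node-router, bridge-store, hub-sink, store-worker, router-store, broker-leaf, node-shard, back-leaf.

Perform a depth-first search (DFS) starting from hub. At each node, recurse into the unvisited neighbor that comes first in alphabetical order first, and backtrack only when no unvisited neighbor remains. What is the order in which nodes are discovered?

hub shard leaf back cache broker peer router agent index sink ledger store bridge core node worker proxy

Visit hub
hub → shard
shard → leaf
leaf → back
back → cache
cache → broker
broker → peer
peer → router
router → agent
agent → index
index → sink
sink → ledger
index → store
store → bridge
bridge → core
core → node
node → worker
shard → proxy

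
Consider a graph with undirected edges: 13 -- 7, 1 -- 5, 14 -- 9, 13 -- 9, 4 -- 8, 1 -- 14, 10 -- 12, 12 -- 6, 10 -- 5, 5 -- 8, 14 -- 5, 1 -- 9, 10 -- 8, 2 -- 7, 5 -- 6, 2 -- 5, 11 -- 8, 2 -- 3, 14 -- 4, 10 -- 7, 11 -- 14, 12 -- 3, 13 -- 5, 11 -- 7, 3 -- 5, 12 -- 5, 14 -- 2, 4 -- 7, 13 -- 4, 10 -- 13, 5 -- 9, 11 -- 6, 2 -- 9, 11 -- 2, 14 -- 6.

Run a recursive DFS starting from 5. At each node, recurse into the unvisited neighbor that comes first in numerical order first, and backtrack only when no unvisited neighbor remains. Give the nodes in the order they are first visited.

5, 1, 9, 2, 3, 12, 6, 11, 7, 4, 8, 10, 13, 14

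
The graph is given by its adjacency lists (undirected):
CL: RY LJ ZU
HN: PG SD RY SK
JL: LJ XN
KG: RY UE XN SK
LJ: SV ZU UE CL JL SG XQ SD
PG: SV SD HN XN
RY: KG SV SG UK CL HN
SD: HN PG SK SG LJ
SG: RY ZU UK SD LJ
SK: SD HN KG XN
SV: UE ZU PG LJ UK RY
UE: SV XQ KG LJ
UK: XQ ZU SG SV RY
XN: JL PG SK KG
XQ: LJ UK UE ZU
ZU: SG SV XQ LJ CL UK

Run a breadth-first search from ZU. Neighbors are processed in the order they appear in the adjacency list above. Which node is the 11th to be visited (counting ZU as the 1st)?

Visit ZU; enqueue SG, SV, XQ, LJ, CL, UK → queue [SG, SV, XQ, LJ, CL, UK]
Visit SG; enqueue RY, SD → queue [SV, XQ, LJ, CL, UK, RY, SD]
Visit SV; enqueue UE, PG → queue [XQ, LJ, CL, UK, RY, SD, UE, PG]
Visit XQ → queue [LJ, CL, UK, RY, SD, UE, PG]
Visit LJ; enqueue JL → queue [CL, UK, RY, SD, UE, PG, JL]
Visit CL → queue [UK, RY, SD, UE, PG, JL]
Visit UK → queue [RY, SD, UE, PG, JL]
Visit RY; enqueue KG, HN → queue [SD, UE, PG, JL, KG, HN]
Visit SD; enqueue SK → queue [UE, PG, JL, KG, HN, SK]
Visit UE → queue [PG, JL, KG, HN, SK]
Visit PG; enqueue XN → queue [JL, KG, HN, SK, XN]
Visit JL → queue [KG, HN, SK, XN]
Visit KG → queue [HN, SK, XN]
Visit HN → queue [SK, XN]
Visit SK → queue [XN]
Visit XN → queue []

Visit order: ZU, SG, SV, XQ, LJ, CL, UK, RY, SD, UE, PG, JL, KG, HN, SK, XN

PG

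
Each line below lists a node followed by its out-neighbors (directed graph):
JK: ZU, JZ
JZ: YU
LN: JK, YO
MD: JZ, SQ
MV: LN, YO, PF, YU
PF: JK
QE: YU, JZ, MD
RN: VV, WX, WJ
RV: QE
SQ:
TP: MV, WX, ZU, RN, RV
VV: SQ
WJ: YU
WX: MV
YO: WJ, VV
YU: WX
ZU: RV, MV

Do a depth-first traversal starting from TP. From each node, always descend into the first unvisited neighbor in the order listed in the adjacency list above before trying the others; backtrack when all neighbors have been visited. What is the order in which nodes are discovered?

Visit TP
TP → MV
MV → LN
LN → JK
JK → ZU
ZU → RV
RV → QE
QE → YU
YU → WX
QE → JZ
QE → MD
MD → SQ
LN → YO
YO → WJ
YO → VV
MV → PF
TP → RN

TP → MV → LN → JK → ZU → RV → QE → YU → WX → JZ → MD → SQ → YO → WJ → VV → PF → RN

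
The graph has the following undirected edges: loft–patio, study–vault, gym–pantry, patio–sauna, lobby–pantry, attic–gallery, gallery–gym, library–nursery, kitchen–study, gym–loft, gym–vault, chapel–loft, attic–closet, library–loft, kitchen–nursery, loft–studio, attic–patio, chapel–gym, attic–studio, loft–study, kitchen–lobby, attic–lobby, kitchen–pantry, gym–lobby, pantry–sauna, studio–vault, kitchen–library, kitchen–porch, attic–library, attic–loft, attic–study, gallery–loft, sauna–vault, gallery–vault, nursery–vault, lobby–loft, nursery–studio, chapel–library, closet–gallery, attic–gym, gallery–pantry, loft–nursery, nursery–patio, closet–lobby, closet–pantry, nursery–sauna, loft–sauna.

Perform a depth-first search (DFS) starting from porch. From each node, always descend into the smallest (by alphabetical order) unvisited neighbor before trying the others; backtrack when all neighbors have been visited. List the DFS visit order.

porch → kitchen → library → attic → closet → gallery → gym → chapel → loft → lobby → pantry → sauna → nursery → patio → studio → vault → study

Visit porch
porch → kitchen
kitchen → library
library → attic
attic → closet
closet → gallery
gallery → gym
gym → chapel
chapel → loft
loft → lobby
lobby → pantry
pantry → sauna
sauna → nursery
nursery → patio
nursery → studio
studio → vault
vault → study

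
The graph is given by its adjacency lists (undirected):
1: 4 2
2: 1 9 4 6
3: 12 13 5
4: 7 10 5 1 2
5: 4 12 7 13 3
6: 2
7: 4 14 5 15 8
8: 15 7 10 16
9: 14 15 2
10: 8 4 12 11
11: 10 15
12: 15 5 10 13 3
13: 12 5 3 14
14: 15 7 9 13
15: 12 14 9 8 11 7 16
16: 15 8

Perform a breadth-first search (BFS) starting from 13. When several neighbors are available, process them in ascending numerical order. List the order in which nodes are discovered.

13, 3, 5, 12, 14, 4, 7, 10, 15, 9, 1, 2, 8, 11, 16, 6

Visit 13; enqueue 3, 5, 12, 14 → queue [3, 5, 12, 14]
Visit 3 → queue [5, 12, 14]
Visit 5; enqueue 4, 7 → queue [12, 14, 4, 7]
Visit 12; enqueue 10, 15 → queue [14, 4, 7, 10, 15]
Visit 14; enqueue 9 → queue [4, 7, 10, 15, 9]
Visit 4; enqueue 1, 2 → queue [7, 10, 15, 9, 1, 2]
Visit 7; enqueue 8 → queue [10, 15, 9, 1, 2, 8]
Visit 10; enqueue 11 → queue [15, 9, 1, 2, 8, 11]
Visit 15; enqueue 16 → queue [9, 1, 2, 8, 11, 16]
Visit 9 → queue [1, 2, 8, 11, 16]
Visit 1 → queue [2, 8, 11, 16]
Visit 2; enqueue 6 → queue [8, 11, 16, 6]
Visit 8 → queue [11, 16, 6]
Visit 11 → queue [16, 6]
Visit 16 → queue [6]
Visit 6 → queue []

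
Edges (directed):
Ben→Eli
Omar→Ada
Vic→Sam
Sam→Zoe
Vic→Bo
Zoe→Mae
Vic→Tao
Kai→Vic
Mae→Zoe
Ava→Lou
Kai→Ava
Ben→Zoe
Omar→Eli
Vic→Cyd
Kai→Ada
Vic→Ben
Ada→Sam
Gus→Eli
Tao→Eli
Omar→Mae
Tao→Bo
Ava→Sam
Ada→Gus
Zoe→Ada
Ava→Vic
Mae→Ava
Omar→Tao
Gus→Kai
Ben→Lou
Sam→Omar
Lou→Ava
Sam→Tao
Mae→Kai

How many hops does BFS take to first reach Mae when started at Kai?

4

Level 0: Kai
Level 1: Ada, Ava, Vic
Level 2: Ben, Bo, Cyd, Gus, Lou, Sam, Tao
Level 3: Eli, Omar, Zoe
Level 4: Mae
Mae first appears at level 4.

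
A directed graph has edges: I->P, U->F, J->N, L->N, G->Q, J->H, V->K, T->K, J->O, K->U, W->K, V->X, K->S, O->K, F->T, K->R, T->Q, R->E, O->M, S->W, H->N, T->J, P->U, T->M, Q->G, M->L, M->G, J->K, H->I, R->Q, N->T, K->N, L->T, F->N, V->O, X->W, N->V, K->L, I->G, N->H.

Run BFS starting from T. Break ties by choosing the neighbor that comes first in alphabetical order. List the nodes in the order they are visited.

Visit T; enqueue J, K, M, Q → queue [J, K, M, Q]
Visit J; enqueue H, N, O → queue [K, M, Q, H, N, O]
Visit K; enqueue L, R, S, U → queue [M, Q, H, N, O, L, R, S, U]
Visit M; enqueue G → queue [Q, H, N, O, L, R, S, U, G]
Visit Q → queue [H, N, O, L, R, S, U, G]
Visit H; enqueue I → queue [N, O, L, R, S, U, G, I]
Visit N; enqueue V → queue [O, L, R, S, U, G, I, V]
Visit O → queue [L, R, S, U, G, I, V]
Visit L → queue [R, S, U, G, I, V]
Visit R; enqueue E → queue [S, U, G, I, V, E]
Visit S; enqueue W → queue [U, G, I, V, E, W]
Visit U; enqueue F → queue [G, I, V, E, W, F]
Visit G → queue [I, V, E, W, F]
Visit I; enqueue P → queue [V, E, W, F, P]
Visit V; enqueue X → queue [E, W, F, P, X]
Visit E → queue [W, F, P, X]
Visit W → queue [F, P, X]
Visit F → queue [P, X]
Visit P → queue [X]
Visit X → queue []

T, J, K, M, Q, H, N, O, L, R, S, U, G, I, V, E, W, F, P, X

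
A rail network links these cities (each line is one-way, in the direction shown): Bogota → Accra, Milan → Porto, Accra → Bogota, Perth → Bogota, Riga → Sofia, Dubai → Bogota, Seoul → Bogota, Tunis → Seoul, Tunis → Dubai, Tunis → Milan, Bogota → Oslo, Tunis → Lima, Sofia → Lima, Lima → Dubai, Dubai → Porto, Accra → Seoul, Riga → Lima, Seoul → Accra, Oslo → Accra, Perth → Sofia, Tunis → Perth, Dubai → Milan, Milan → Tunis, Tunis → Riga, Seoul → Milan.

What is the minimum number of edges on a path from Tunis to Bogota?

Level 0: Tunis
Level 1: Dubai, Lima, Milan, Perth, Riga, Seoul
Level 2: Accra, Bogota, Porto, Sofia
Level 3: Oslo
Bogota first appears at level 2.

2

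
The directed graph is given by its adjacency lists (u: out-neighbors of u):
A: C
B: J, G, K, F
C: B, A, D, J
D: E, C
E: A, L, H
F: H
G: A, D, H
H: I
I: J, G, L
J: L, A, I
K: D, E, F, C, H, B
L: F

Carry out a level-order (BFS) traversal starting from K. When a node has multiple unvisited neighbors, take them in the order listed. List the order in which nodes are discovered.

Visit K; enqueue D, E, F, C, H, B → queue [D, E, F, C, H, B]
Visit D → queue [E, F, C, H, B]
Visit E; enqueue A, L → queue [F, C, H, B, A, L]
Visit F → queue [C, H, B, A, L]
Visit C; enqueue J → queue [H, B, A, L, J]
Visit H; enqueue I → queue [B, A, L, J, I]
Visit B; enqueue G → queue [A, L, J, I, G]
Visit A → queue [L, J, I, G]
Visit L → queue [J, I, G]
Visit J → queue [I, G]
Visit I → queue [G]
Visit G → queue []

K, D, E, F, C, H, B, A, L, J, I, G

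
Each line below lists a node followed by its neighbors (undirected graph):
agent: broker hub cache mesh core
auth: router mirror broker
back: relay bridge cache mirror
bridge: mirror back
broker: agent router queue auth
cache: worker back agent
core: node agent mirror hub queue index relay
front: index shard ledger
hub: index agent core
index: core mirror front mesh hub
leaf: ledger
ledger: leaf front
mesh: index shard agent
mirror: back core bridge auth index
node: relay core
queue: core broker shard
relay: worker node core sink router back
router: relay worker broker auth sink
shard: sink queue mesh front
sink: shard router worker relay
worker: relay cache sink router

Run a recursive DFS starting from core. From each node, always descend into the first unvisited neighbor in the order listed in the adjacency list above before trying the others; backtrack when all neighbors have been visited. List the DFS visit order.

Visit core
core → node
node → relay
relay → worker
worker → cache
cache → back
back → bridge
bridge → mirror
mirror → auth
auth → router
router → broker
broker → agent
agent → hub
hub → index
index → front
front → shard
shard → sink
shard → queue
shard → mesh
front → ledger
ledger → leaf

core -> node -> relay -> worker -> cache -> back -> bridge -> mirror -> auth -> router -> broker -> agent -> hub -> index -> front -> shard -> sink -> queue -> mesh -> ledger -> leaf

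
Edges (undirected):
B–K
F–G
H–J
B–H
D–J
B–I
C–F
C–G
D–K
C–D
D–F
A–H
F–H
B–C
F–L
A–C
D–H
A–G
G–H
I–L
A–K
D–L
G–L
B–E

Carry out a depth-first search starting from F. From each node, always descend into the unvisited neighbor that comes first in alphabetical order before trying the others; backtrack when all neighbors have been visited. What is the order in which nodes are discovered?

F → C → A → G → H → B → E → I → L → D → J → K

Visit F
F → C
C → A
A → G
G → H
H → B
B → E
B → I
I → L
L → D
D → J
D → K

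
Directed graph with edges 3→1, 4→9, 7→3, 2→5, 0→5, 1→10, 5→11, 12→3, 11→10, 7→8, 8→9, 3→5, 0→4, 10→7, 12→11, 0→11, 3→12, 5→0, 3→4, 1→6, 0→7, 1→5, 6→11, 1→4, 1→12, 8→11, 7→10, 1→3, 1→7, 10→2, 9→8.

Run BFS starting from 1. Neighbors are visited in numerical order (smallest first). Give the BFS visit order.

Visit 1; enqueue 3, 4, 5, 6, 7, 10, 12 → queue [3, 4, 5, 6, 7, 10, 12]
Visit 3 → queue [4, 5, 6, 7, 10, 12]
Visit 4; enqueue 9 → queue [5, 6, 7, 10, 12, 9]
Visit 5; enqueue 0, 11 → queue [6, 7, 10, 12, 9, 0, 11]
Visit 6 → queue [7, 10, 12, 9, 0, 11]
Visit 7; enqueue 8 → queue [10, 12, 9, 0, 11, 8]
Visit 10; enqueue 2 → queue [12, 9, 0, 11, 8, 2]
Visit 12 → queue [9, 0, 11, 8, 2]
Visit 9 → queue [0, 11, 8, 2]
Visit 0 → queue [11, 8, 2]
Visit 11 → queue [8, 2]
Visit 8 → queue [2]
Visit 2 → queue []

1, 3, 4, 5, 6, 7, 10, 12, 9, 0, 11, 8, 2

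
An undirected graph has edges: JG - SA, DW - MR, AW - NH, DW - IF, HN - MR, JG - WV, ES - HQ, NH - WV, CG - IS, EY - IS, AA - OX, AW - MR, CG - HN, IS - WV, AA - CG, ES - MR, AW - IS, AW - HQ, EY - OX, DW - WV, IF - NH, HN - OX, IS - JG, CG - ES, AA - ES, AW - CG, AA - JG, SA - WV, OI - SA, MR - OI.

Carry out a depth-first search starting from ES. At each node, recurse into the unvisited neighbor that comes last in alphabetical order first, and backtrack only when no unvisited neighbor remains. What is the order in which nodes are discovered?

ES → MR → OI → SA → WV → NH → IF → DW → AW → IS → JG → AA → OX → HN → CG → EY → HQ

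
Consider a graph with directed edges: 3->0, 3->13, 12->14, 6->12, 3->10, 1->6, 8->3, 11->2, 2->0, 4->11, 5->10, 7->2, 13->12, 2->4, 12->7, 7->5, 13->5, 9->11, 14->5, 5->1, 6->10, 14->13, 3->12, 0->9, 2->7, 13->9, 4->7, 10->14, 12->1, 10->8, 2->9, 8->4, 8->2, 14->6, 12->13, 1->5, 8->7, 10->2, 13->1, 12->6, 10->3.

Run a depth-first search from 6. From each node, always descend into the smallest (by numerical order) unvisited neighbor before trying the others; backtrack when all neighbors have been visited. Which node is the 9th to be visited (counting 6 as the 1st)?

Visit 6
6 → 10
10 → 2
2 → 0
0 → 9
9 → 11
2 → 4
4 → 7
7 → 5
5 → 1
10 → 3
3 → 12
12 → 13
12 → 14
10 → 8

Visit order: 6, 10, 2, 0, 9, 11, 4, 7, 5, 1, 3, 12, 13, 14, 8

5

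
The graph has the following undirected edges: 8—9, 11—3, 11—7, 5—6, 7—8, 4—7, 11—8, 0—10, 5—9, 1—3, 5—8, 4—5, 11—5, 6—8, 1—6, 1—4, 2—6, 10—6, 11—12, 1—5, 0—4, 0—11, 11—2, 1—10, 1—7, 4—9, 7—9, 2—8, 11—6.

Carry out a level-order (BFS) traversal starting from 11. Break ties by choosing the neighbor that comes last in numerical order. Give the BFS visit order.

Visit 11; enqueue 12, 8, 7, 6, 5, 3, 2, 0 → queue [12, 8, 7, 6, 5, 3, 2, 0]
Visit 12 → queue [8, 7, 6, 5, 3, 2, 0]
Visit 8; enqueue 9 → queue [7, 6, 5, 3, 2, 0, 9]
Visit 7; enqueue 4, 1 → queue [6, 5, 3, 2, 0, 9, 4, 1]
Visit 6; enqueue 10 → queue [5, 3, 2, 0, 9, 4, 1, 10]
Visit 5 → queue [3, 2, 0, 9, 4, 1, 10]
Visit 3 → queue [2, 0, 9, 4, 1, 10]
Visit 2 → queue [0, 9, 4, 1, 10]
Visit 0 → queue [9, 4, 1, 10]
Visit 9 → queue [4, 1, 10]
Visit 4 → queue [1, 10]
Visit 1 → queue [10]
Visit 10 → queue []

11 12 8 7 6 5 3 2 0 9 4 1 10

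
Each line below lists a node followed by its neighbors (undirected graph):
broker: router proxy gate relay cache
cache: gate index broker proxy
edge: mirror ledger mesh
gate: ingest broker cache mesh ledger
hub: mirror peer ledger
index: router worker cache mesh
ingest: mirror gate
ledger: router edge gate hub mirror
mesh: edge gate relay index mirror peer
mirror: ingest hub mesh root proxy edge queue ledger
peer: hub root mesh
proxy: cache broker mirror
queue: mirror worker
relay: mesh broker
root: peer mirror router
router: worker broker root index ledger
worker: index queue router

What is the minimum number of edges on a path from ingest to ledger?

2

Level 0: ingest
Level 1: gate, mirror
Level 2: broker, cache, edge, hub, ledger, mesh, proxy, queue, root
Level 3: index, peer, relay, router, worker
ledger first appears at level 2.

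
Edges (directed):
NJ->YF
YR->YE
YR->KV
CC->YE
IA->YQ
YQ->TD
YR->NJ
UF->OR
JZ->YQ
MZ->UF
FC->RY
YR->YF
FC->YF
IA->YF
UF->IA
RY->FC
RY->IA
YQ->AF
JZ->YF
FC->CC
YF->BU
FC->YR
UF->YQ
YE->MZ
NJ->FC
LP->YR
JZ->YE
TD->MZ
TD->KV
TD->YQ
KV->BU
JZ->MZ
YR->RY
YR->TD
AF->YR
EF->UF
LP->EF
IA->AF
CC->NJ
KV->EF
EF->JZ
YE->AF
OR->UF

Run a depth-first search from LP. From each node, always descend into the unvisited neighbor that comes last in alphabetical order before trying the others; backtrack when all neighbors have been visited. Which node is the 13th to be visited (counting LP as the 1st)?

Visit LP
LP → YR
YR → YF
YF → BU
YR → YE
YE → MZ
MZ → UF
UF → YQ
YQ → TD
TD → KV
KV → EF
EF → JZ
YQ → AF
UF → OR
UF → IA
YR → RY
RY → FC
FC → CC
CC → NJ

Visit order: LP, YR, YF, BU, YE, MZ, UF, YQ, TD, KV, EF, JZ, AF, OR, IA, RY, FC, CC, NJ

AF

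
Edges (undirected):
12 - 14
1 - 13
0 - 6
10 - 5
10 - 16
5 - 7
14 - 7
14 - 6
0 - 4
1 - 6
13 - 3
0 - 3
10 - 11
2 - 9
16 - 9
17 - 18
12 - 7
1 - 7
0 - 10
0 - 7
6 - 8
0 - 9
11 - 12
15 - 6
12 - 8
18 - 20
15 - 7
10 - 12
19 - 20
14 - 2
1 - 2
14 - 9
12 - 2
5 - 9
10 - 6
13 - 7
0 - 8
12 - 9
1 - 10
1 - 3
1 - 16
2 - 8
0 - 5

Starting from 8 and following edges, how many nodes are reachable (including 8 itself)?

17

BFS from 8 visits: 8, 0, 2, 6, 12, 3, 4, 5, 7, 9, 10, 1, 14, 15, 11, 13, 16
Reachable nodes: 17 of 21 total.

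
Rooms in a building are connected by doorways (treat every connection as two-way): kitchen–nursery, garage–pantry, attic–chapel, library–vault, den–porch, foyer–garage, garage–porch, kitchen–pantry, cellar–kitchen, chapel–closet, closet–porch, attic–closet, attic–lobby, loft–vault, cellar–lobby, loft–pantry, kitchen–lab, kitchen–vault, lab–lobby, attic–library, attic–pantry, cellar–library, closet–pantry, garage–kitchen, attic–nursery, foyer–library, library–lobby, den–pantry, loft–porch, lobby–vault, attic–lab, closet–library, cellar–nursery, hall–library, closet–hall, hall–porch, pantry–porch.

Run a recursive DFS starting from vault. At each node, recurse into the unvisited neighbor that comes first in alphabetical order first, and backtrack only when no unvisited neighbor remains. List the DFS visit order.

vault -> kitchen -> cellar -> library -> attic -> chapel -> closet -> hall -> porch -> den -> pantry -> garage -> foyer -> loft -> lab -> lobby -> nursery

Visit vault
vault → kitchen
kitchen → cellar
cellar → library
library → attic
attic → chapel
chapel → closet
closet → hall
hall → porch
porch → den
den → pantry
pantry → garage
garage → foyer
pantry → loft
attic → lab
lab → lobby
attic → nursery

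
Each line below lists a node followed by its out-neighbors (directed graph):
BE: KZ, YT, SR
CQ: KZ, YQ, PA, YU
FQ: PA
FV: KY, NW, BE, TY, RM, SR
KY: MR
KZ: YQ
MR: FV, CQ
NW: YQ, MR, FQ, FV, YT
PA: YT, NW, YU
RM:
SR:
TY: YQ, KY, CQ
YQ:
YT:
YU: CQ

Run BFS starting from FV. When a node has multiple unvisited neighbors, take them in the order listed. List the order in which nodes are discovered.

Visit FV; enqueue KY, NW, BE, TY, RM, SR → queue [KY, NW, BE, TY, RM, SR]
Visit KY; enqueue MR → queue [NW, BE, TY, RM, SR, MR]
Visit NW; enqueue YQ, FQ, YT → queue [BE, TY, RM, SR, MR, YQ, FQ, YT]
Visit BE; enqueue KZ → queue [TY, RM, SR, MR, YQ, FQ, YT, KZ]
Visit TY; enqueue CQ → queue [RM, SR, MR, YQ, FQ, YT, KZ, CQ]
Visit RM → queue [SR, MR, YQ, FQ, YT, KZ, CQ]
Visit SR → queue [MR, YQ, FQ, YT, KZ, CQ]
Visit MR → queue [YQ, FQ, YT, KZ, CQ]
Visit YQ → queue [FQ, YT, KZ, CQ]
Visit FQ; enqueue PA → queue [YT, KZ, CQ, PA]
Visit YT → queue [KZ, CQ, PA]
Visit KZ → queue [CQ, PA]
Visit CQ; enqueue YU → queue [PA, YU]
Visit PA → queue [YU]
Visit YU → queue []

FV KY NW BE TY RM SR MR YQ FQ YT KZ CQ PA YU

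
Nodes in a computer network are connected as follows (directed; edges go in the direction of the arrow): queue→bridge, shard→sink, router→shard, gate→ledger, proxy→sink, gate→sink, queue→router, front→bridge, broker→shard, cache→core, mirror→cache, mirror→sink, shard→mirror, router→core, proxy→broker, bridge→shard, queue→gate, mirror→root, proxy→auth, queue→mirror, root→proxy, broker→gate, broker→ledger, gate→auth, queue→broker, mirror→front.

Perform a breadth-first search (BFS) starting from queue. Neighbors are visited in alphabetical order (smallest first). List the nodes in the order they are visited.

Visit queue; enqueue bridge, broker, gate, mirror, router → queue [bridge, broker, gate, mirror, router]
Visit bridge; enqueue shard → queue [broker, gate, mirror, router, shard]
Visit broker; enqueue ledger → queue [gate, mirror, router, shard, ledger]
Visit gate; enqueue auth, sink → queue [mirror, router, shard, ledger, auth, sink]
Visit mirror; enqueue cache, front, root → queue [router, shard, ledger, auth, sink, cache, front, root]
Visit router; enqueue core → queue [shard, ledger, auth, sink, cache, front, root, core]
Visit shard → queue [ledger, auth, sink, cache, front, root, core]
Visit ledger → queue [auth, sink, cache, front, root, core]
Visit auth → queue [sink, cache, front, root, core]
Visit sink → queue [cache, front, root, core]
Visit cache → queue [front, root, core]
Visit front → queue [root, core]
Visit root; enqueue proxy → queue [core, proxy]
Visit core → queue [proxy]
Visit proxy → queue []

queue → bridge → broker → gate → mirror → router → shard → ledger → auth → sink → cache → front → root → core → proxy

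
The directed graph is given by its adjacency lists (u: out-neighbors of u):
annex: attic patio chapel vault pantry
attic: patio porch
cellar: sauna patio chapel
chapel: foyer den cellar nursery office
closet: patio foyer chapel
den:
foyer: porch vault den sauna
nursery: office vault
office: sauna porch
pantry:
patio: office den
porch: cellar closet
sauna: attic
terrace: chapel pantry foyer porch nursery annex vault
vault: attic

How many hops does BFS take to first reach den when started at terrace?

2

Level 0: terrace
Level 1: annex, chapel, foyer, nursery, pantry, porch, vault
Level 2: attic, cellar, closet, den, office, patio, sauna
den first appears at level 2.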